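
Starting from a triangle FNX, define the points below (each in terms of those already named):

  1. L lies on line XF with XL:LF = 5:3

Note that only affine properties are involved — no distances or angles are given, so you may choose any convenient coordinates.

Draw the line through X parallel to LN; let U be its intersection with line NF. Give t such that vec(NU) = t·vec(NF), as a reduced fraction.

t = -5/3

Work in coordinates with F = (0, 0), N = (1, 0), X = (0, 1).
1. L lies on line XF with XL:LF = 5:3 ⇒ L = (0, 3/8)
through X parallel to LN: direction (1, -3/8); meets NF at U = (8/3, 0)
U = N + t·(F−N) with t = -5/3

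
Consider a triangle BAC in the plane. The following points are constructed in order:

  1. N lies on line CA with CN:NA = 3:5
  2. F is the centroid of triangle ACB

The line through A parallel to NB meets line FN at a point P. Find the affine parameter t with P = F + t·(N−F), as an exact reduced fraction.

t = -13/2

Choose coordinates B = (0, 0), A = (1, 0), C = (0, 1).
1. N lies on line CA with CN:NA = 3:5 ⇒ N = (3/8, 5/8)
2. F is the centroid of triangle ACB ⇒ F = (1/3, 1/3)
through A parallel to NB: direction (-3/8, -5/8); meets FN at P = (1/16, -25/16)
P = F + t·(N−F) with t = -13/2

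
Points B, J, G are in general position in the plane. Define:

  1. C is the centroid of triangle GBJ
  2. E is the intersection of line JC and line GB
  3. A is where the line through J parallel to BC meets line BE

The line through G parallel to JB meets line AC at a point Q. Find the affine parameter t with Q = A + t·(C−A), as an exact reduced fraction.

Work in coordinates with B = (0, 0), J = (1, 0), G = (0, 1).
1. C is the centroid of triangle GBJ ⇒ C = (1/3, 1/3)
2. E is the intersection of line JC and line GB ⇒ E = (0, 1/2)
3. A is where the line through J parallel to BC meets line BE ⇒ A = (0, -1)
through G parallel to JB: direction (-1, 0); meets AC at Q = (1/2, 1)
Q = A + t·(C−A) with t = 3/2

t = 3/2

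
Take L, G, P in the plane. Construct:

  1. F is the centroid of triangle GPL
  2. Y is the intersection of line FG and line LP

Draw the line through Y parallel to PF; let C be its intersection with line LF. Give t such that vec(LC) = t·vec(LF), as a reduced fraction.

Set L = (0, 0), G = (1, 0), P = (0, 1); any affine frame gives the same invariant.
1. F is the centroid of triangle GPL ⇒ F = (1/3, 1/3)
2. Y is the intersection of line FG and line LP ⇒ Y = (0, 1/2)
through Y parallel to PF: direction (1/3, -2/3); meets LF at C = (1/6, 1/6)
C = L + t·(F−L) with t = 1/2

t = 1/2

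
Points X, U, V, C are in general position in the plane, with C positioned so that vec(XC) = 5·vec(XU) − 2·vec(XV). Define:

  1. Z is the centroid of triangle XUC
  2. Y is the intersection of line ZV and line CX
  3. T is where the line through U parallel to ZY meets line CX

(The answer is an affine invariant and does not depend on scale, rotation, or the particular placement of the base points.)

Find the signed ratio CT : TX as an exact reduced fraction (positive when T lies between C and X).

CT:TX = 8/5

Work in coordinates with X = (0, 0), U = (1, 0), V = (0, 1), C = (5, -2).
1. Z is the centroid of triangle XUC ⇒ Z = (2, -2/3)
2. Y is the intersection of line ZV and line CX ⇒ Y = (30/13, -12/13)
3. T is where the line through U parallel to ZY meets line CX ⇒ T = (25/13, -10/13)
T = C + t·(X−C) with t = 8/13, so CT:TX = t:(1−t) = 8/13:5/13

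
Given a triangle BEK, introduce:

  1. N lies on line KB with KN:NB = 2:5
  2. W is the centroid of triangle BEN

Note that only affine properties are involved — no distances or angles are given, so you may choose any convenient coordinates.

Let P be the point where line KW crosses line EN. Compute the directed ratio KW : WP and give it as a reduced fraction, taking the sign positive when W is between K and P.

Assign B = (0, 0), E = (1, 0), K = (0, 1) — the answer is frame-independent, so this choice is without loss of generality.
1. N lies on line KB with KN:NB = 2:5 ⇒ N = (0, 5/7)
2. W is the centroid of triangle BEN ⇒ W = (1/3, 5/21)
line KW meets EN at P = (2/11, 45/77)
W = K + t·(P−K) with t = 11/6, so KW:WP = 11/6:-5/6

KW:WP = -11/5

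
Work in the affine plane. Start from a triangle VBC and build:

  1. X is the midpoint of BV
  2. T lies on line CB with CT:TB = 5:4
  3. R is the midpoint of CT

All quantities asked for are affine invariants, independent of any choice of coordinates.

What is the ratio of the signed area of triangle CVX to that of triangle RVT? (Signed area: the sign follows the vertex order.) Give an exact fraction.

[CVX]:[RVT] = 9/5

Assign V = (0, 0), B = (1, 0), C = (0, 1) — the answer is frame-independent, so this choice is without loss of generality.
1. X is the midpoint of BV ⇒ X = (1/2, 0)
2. T lies on line CB with CT:TB = 5:4 ⇒ T = (5/9, 4/9)
3. R is the midpoint of CT ⇒ R = (5/18, 13/18)
2·[CVX] = 1/2, 2·[RVT] = 5/18
[CVX]:[RVT] = 1/2:5/18 = 9/5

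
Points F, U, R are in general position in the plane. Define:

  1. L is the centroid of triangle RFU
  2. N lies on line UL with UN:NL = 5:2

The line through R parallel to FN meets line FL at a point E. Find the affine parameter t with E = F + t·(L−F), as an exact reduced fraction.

Assign F = (0, 0), U = (1, 0), R = (0, 1) — the answer is frame-independent, so this choice is without loss of generality.
1. L is the centroid of triangle RFU ⇒ L = (1/3, 1/3)
2. N lies on line UL with UN:NL = 5:2 ⇒ N = (11/21, 5/21)
through R parallel to FN: direction (11/21, 5/21); meets FL at E = (11/6, 11/6)
E = F + t·(L−F) with t = 11/2

t = 11/2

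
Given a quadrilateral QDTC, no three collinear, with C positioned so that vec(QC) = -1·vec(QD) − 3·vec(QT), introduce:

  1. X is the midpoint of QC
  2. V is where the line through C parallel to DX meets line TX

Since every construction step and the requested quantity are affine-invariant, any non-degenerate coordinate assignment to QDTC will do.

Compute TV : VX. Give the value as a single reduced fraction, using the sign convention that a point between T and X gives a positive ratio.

Choose coordinates Q = (0, 0), D = (1, 0), T = (0, 1), C = (-1, -3).
1. X is the midpoint of QC ⇒ X = (-1/2, -3/2)
2. V is where the line through C parallel to DX meets line TX ⇒ V = (-3/4, -11/4)
V = T + t·(X−T) with t = 3/2, so TV:VX = t:(1−t) = 3/2:-1/2

TV:VX = -3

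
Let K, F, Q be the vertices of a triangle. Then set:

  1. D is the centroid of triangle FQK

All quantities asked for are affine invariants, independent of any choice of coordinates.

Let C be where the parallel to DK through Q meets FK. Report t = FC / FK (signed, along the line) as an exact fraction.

t = 2

Set K = (0, 0), F = (1, 0), Q = (0, 1); any affine frame gives the same invariant.
1. D is the centroid of triangle FQK ⇒ D = (1/3, 1/3)
through Q parallel to DK: direction (-1/3, -1/3); meets FK at C = (-1, 0)
C = F + t·(K−F) with t = 2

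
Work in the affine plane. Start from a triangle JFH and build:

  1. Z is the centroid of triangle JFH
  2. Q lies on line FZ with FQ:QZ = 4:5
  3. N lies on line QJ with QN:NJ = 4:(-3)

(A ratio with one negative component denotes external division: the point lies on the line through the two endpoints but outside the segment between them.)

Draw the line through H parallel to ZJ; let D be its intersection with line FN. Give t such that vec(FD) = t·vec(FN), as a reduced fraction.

Choose coordinates J = (0, 0), F = (1, 0), H = (0, 1).
1. Z is the centroid of triangle JFH ⇒ Z = (1/3, 1/3)
2. Q lies on line FZ with FQ:QZ = 4:5 ⇒ Q = (19/27, 4/27)
3. N lies on line QJ with QN:NJ = 4:(-3) ⇒ N = (-19/9, -4/9)
through H parallel to ZJ: direction (-1/3, -1/3); meets FN at D = (-4/3, -1/3)
D = F + t·(N−F) with t = 3/4

t = 3/4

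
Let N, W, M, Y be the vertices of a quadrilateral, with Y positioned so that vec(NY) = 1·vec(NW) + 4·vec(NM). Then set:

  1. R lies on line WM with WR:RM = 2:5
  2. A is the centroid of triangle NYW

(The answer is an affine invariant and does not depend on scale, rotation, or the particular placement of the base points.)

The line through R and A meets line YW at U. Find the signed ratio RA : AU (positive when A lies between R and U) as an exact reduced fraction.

Choose coordinates N = (0, 0), W = (1, 0), M = (0, 1), Y = (1, 4).
1. R lies on line WM with WR:RM = 2:5 ⇒ R = (5/7, 2/7)
2. A is the centroid of triangle NYW ⇒ A = (2/3, 4/3)
line RA meets YW at U = (1, -6)
A = R + t·(U−R) with t = -1/6, so RA:AU = -1/6:7/6

RA:AU = -1/7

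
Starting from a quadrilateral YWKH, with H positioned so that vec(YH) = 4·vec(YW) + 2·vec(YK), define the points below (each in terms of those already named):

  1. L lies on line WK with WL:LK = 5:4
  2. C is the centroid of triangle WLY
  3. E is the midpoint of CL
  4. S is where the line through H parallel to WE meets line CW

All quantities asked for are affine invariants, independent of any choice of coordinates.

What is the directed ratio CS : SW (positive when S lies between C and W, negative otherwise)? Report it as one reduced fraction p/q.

Choose coordinates Y = (0, 0), W = (1, 0), K = (0, 1), H = (4, 2).
1. L lies on line WK with WL:LK = 5:4 ⇒ L = (4/9, 5/9)
2. C is the centroid of triangle WLY ⇒ C = (13/27, 5/27)
3. E is the midpoint of CL ⇒ E = (25/54, 10/27)
4. S is where the line through H parallel to WE meets line CW ⇒ S = (1787/135, -118/27)
S = C + t·(W−C) with t = 123/5, so CS:SW = t:(1−t) = 123/5:-118/5

CS:SW = -123/118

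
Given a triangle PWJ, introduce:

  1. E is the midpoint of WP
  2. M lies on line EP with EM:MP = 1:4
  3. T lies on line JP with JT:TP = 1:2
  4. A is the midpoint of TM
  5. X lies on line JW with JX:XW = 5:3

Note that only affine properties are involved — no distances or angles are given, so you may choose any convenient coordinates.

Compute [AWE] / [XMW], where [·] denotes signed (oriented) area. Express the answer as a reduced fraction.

[AWE]:[XMW] = -20/27

Set P = (0, 0), W = (1, 0), J = (0, 1); any affine frame gives the same invariant.
1. E is the midpoint of WP ⇒ E = (1/2, 0)
2. M lies on line EP with EM:MP = 1:4 ⇒ M = (2/5, 0)
3. T lies on line JP with JT:TP = 1:2 ⇒ T = (0, 2/3)
4. A is the midpoint of TM ⇒ A = (1/5, 1/3)
5. X lies on line JW with JX:XW = 5:3 ⇒ X = (5/8, 3/8)
2·[AWE] = -1/6, 2·[XMW] = 9/40
[AWE]:[XMW] = -1/6:9/40 = -20/27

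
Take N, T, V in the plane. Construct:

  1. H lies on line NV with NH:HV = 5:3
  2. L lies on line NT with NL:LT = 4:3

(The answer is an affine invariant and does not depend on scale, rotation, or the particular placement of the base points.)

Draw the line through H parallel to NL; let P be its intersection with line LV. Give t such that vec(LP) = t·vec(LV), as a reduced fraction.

Work in coordinates with N = (0, 0), T = (1, 0), V = (0, 1).
1. H lies on line NV with NH:HV = 5:3 ⇒ H = (0, 5/8)
2. L lies on line NT with NL:LT = 4:3 ⇒ L = (4/7, 0)
through H parallel to NL: direction (4/7, 0); meets LV at P = (3/14, 5/8)
P = L + t·(V−L) with t = 5/8

t = 5/8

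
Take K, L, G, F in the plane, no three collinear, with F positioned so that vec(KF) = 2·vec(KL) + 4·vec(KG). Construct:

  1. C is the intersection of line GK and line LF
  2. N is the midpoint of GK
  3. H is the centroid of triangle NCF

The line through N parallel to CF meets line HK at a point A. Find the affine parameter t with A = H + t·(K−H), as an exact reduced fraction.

Choose coordinates K = (0, 0), L = (1, 0), G = (0, 1), F = (2, 4).
1. C is the intersection of line GK and line LF ⇒ C = (0, -4)
2. N is the midpoint of GK ⇒ N = (0, 1/2)
3. H is the centroid of triangle NCF ⇒ H = (2/3, 1/6)
through N parallel to CF: direction (2, 8); meets HK at A = (-2/15, -1/30)
A = H + t·(K−H) with t = 6/5

t = 6/5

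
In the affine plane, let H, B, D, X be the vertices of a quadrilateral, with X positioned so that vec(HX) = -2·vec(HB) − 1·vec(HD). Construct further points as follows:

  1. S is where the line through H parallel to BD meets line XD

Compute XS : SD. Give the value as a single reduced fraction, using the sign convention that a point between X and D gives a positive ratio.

XS:SD = 3

Set H = (0, 0), B = (1, 0), D = (0, 1), X = (-2, -1); any affine frame gives the same invariant.
1. S is where the line through H parallel to BD meets line XD ⇒ S = (-1/2, 1/2)
S = X + t·(D−X) with t = 3/4, so XS:SD = t:(1−t) = 3/4:1/4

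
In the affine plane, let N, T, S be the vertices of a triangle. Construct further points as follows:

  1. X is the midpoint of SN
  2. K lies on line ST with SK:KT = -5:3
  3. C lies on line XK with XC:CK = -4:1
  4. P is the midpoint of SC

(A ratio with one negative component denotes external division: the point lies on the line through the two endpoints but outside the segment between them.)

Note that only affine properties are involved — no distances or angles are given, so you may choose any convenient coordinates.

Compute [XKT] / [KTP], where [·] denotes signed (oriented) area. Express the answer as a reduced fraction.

[XKT]:[KTP] = -6

Choose coordinates N = (0, 0), T = (1, 0), S = (0, 1).
1. X is the midpoint of SN ⇒ X = (0, 1/2)
2. K lies on line ST with SK:KT = -5:3 ⇒ K = (5/2, -3/2)
3. C lies on line XK with XC:CK = -4:1 ⇒ C = (10/3, -13/6)
4. P is the midpoint of SC ⇒ P = (5/3, -7/12)
2·[XKT] = 3/4, 2·[KTP] = -1/8
[XKT]:[KTP] = 3/4:-1/8 = -6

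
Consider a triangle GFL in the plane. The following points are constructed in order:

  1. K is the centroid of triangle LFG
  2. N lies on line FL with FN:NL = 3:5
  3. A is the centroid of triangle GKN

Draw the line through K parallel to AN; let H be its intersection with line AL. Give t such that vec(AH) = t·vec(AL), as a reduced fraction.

Set G = (0, 0), F = (1, 0), L = (0, 1); any affine frame gives the same invariant.
1. K is the centroid of triangle LFG ⇒ K = (1/3, 1/3)
2. N lies on line FL with FN:NL = 3:5 ⇒ N = (5/8, 3/8)
3. A is the centroid of triangle GKN ⇒ A = (23/72, 17/72)
through K parallel to AN: direction (11/36, 5/36); meets AL at H = (23/80, 5/16)
H = A + t·(L−A) with t = 1/10

t = 1/10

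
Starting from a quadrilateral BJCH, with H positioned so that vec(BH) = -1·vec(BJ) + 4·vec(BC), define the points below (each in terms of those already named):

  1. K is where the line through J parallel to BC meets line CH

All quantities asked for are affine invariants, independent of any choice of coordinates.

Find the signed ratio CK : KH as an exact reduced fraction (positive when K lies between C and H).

CK:KH = -1/2

Work in coordinates with B = (0, 0), J = (1, 0), C = (0, 1), H = (-1, 4).
1. K is where the line through J parallel to BC meets line CH ⇒ K = (1, -2)
K = C + t·(H−C) with t = -1, so CK:KH = t:(1−t) = -1:2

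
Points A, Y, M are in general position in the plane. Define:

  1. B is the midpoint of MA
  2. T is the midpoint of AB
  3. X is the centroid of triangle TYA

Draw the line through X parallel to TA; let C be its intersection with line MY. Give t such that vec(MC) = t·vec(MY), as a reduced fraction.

t = 1/3

Choose coordinates A = (0, 0), Y = (1, 0), M = (0, 1).
1. B is the midpoint of MA ⇒ B = (0, 1/2)
2. T is the midpoint of AB ⇒ T = (0, 1/4)
3. X is the centroid of triangle TYA ⇒ X = (1/3, 1/12)
through X parallel to TA: direction (0, -1/4); meets MY at C = (1/3, 2/3)
C = M + t·(Y−M) with t = 1/3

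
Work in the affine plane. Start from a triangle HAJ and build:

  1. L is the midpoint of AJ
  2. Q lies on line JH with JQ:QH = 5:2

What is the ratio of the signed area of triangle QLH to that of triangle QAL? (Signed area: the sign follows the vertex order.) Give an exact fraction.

[QLH]:[QAL] = -2/5

Work in coordinates with H = (0, 0), A = (1, 0), J = (0, 1).
1. L is the midpoint of AJ ⇒ L = (1/2, 1/2)
2. Q lies on line JH with JQ:QH = 5:2 ⇒ Q = (0, 2/7)
2·[QLH] = -1/7, 2·[QAL] = 5/14
[QLH]:[QAL] = -1/7:5/14 = -2/5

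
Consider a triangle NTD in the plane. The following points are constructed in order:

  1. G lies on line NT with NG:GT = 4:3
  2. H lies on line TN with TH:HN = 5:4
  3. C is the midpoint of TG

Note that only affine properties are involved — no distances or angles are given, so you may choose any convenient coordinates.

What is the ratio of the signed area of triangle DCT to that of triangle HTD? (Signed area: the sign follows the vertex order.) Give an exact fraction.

[DCT]:[HTD] = 27/70

Set N = (0, 0), T = (1, 0), D = (0, 1); any affine frame gives the same invariant.
1. G lies on line NT with NG:GT = 4:3 ⇒ G = (4/7, 0)
2. H lies on line TN with TH:HN = 5:4 ⇒ H = (4/9, 0)
3. C is the midpoint of TG ⇒ C = (11/14, 0)
2·[DCT] = 3/14, 2·[HTD] = 5/9
[DCT]:[HTD] = 3/14:5/9 = 27/70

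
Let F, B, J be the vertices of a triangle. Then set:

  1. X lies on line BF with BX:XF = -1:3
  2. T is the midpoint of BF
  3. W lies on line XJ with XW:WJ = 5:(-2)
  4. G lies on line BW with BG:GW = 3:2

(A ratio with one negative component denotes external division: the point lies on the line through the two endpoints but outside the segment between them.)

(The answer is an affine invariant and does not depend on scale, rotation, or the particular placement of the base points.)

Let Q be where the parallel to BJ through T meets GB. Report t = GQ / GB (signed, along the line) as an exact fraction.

Set F = (0, 0), B = (1, 0), J = (0, 1); any affine frame gives the same invariant.
1. X lies on line BF with BX:XF = -1:3 ⇒ X = (3/2, 0)
2. T is the midpoint of BF ⇒ T = (1/2, 0)
3. W lies on line XJ with XW:WJ = 5:(-2) ⇒ W = (-1, 5/3)
4. G lies on line BW with BG:GW = 3:2 ⇒ G = (-1/5, 1)
through T parallel to BJ: direction (-1, 1); meets GB at Q = (-2, 5/2)
Q = G + t·(B−G) with t = -3/2

t = -3/2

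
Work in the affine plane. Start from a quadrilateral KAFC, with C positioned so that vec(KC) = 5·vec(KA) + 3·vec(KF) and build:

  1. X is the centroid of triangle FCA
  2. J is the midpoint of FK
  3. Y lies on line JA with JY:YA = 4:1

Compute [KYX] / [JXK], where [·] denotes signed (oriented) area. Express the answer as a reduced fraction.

[KYX]:[JXK] = -13/15

Set K = (0, 0), A = (1, 0), F = (0, 1), C = (5, 3); any affine frame gives the same invariant.
1. X is the centroid of triangle FCA ⇒ X = (2, 4/3)
2. J is the midpoint of FK ⇒ J = (0, 1/2)
3. Y lies on line JA with JY:YA = 4:1 ⇒ Y = (4/5, 1/10)
2·[KYX] = 13/15, 2·[JXK] = -1
[KYX]:[JXK] = 13/15:-1 = -13/15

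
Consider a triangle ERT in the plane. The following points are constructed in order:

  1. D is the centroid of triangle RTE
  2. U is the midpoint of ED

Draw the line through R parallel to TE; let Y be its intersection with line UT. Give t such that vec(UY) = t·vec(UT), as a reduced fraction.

t = -5

Assign E = (0, 0), R = (1, 0), T = (0, 1) — the answer is frame-independent, so this choice is without loss of generality.
1. D is the centroid of triangle RTE ⇒ D = (1/3, 1/3)
2. U is the midpoint of ED ⇒ U = (1/6, 1/6)
through R parallel to TE: direction (0, -1); meets UT at Y = (1, -4)
Y = U + t·(T−U) with t = -5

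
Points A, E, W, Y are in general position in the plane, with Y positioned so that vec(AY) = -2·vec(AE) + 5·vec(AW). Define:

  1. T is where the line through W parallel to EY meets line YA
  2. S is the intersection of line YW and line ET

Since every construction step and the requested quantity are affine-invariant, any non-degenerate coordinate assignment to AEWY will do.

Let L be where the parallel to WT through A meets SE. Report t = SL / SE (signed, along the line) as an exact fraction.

Work in coordinates with A = (0, 0), E = (1, 0), W = (0, 1), Y = (-2, 5).
1. T is where the line through W parallel to EY meets line YA ⇒ T = (-6/5, 3)
2. S is the intersection of line YW and line ET ⇒ S = (-4/7, 15/7)
through A parallel to WT: direction (-6/5, 2); meets SE at L = (-9/2, 15/2)
L = S + t·(E−S) with t = -5/2

t = -5/2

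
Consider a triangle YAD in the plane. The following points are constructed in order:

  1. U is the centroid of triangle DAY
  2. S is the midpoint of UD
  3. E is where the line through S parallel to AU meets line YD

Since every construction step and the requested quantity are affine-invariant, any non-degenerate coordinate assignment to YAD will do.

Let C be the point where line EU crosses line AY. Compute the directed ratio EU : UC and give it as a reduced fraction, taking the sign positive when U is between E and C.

Choose coordinates Y = (0, 0), A = (1, 0), D = (0, 1).
1. U is the centroid of triangle DAY ⇒ U = (1/3, 1/3)
2. S is the midpoint of UD ⇒ S = (1/6, 2/3)
3. E is where the line through S parallel to AU meets line YD ⇒ E = (0, 3/4)
line EU meets AY at C = (3/5, 0)
U = E + t·(C−E) with t = 5/9, so EU:UC = 5/9:4/9

EU:UC = 5/4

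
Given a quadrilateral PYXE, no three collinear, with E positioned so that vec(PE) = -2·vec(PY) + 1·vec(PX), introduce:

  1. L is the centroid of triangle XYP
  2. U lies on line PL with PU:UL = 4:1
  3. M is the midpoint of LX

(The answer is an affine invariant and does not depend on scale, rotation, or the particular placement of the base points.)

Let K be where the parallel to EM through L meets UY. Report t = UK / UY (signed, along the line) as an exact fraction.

Work in coordinates with P = (0, 0), Y = (1, 0), X = (0, 1), E = (-2, 1).
1. L is the centroid of triangle XYP ⇒ L = (1/3, 1/3)
2. U lies on line PL with PU:UL = 4:1 ⇒ U = (4/15, 4/15)
3. M is the midpoint of LX ⇒ M = (1/6, 2/3)
through L parallel to EM: direction (13/6, -1/3); meets UY at K = (-1/10, 2/5)
K = U + t·(Y−U) with t = -1/2

t = -1/2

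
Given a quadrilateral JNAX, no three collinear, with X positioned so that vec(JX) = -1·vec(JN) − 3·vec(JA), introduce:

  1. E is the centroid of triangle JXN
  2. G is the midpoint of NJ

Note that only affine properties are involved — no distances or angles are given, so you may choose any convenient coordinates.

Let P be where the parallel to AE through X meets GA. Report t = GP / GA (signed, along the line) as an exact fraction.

t = 3

Work in coordinates with J = (0, 0), N = (1, 0), A = (0, 1), X = (-1, -3).
1. E is the centroid of triangle JXN ⇒ E = (0, -1)
2. G is the midpoint of NJ ⇒ G = (1/2, 0)
through X parallel to AE: direction (0, -2); meets GA at P = (-1, 3)
P = G + t·(A−G) with t = 3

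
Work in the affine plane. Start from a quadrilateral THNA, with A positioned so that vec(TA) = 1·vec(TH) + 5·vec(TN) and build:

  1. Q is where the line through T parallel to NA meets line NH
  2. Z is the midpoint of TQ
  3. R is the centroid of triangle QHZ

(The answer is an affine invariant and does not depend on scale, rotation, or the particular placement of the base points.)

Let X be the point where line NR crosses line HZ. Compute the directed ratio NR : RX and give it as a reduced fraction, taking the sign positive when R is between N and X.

NR:RX = 11/4

Assign T = (0, 0), H = (1, 0), N = (0, 1), A = (1, 5) — the answer is frame-independent, so this choice is without loss of generality.
1. Q is where the line through T parallel to NA meets line NH ⇒ Q = (1/5, 4/5)
2. Z is the midpoint of TQ ⇒ Z = (1/10, 2/5)
3. R is the centroid of triangle QHZ ⇒ R = (13/30, 2/5)
line NR meets HZ at X = (13/22, 2/11)
R = N + t·(X−N) with t = 11/15, so NR:RX = 11/15:4/15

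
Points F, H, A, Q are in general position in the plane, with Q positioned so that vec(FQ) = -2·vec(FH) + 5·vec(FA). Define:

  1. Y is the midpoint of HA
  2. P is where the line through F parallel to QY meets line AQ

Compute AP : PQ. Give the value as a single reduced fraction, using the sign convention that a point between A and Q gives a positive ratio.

Set F = (0, 0), H = (1, 0), A = (0, 1), Q = (-2, 5); any affine frame gives the same invariant.
1. Y is the midpoint of HA ⇒ Y = (1/2, 1/2)
2. P is where the line through F parallel to QY meets line AQ ⇒ P = (5, -9)
P = A + t·(Q−A) with t = -5/2, so AP:PQ = t:(1−t) = -5/2:7/2

AP:PQ = -5/7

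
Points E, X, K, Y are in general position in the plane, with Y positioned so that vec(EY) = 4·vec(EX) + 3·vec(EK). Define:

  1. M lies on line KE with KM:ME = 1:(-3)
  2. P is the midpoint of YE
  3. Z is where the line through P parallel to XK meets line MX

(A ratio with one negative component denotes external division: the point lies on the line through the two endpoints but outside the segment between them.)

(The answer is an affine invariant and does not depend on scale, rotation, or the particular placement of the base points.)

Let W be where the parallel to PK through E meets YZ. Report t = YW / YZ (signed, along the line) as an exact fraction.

t = -4/13

Set E = (0, 0), X = (1, 0), K = (0, 1), Y = (4, 3); any affine frame gives the same invariant.
1. M lies on line KE with KM:ME = 1:(-3) ⇒ M = (0, 3/2)
2. P is the midpoint of YE ⇒ P = (2, 3/2)
3. Z is where the line through P parallel to XK meets line MX ⇒ Z = (-4, 15/2)
through E parallel to PK: direction (-2, -1/2); meets YZ at W = (84/13, 21/13)
W = Y + t·(Z−Y) with t = -4/13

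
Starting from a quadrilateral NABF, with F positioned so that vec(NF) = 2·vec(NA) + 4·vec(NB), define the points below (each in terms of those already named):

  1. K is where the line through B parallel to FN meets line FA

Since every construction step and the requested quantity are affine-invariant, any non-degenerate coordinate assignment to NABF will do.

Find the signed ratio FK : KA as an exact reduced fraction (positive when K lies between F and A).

Choose coordinates N = (0, 0), A = (1, 0), B = (0, 1), F = (2, 4).
1. K is where the line through B parallel to FN meets line FA ⇒ K = (5/2, 6)
K = F + t·(A−F) with t = -1/2, so FK:KA = t:(1−t) = -1/2:3/2

FK:KA = -1/3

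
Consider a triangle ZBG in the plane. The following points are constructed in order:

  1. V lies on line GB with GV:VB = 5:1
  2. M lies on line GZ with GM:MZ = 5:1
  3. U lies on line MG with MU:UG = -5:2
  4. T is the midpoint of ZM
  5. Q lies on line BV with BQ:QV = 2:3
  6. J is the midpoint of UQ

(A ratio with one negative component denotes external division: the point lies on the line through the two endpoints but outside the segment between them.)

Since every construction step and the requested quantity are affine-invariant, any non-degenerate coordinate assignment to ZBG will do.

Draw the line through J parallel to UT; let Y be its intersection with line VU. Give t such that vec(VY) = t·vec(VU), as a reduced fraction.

t = 11/25

Set Z = (0, 0), B = (1, 0), G = (0, 1); any affine frame gives the same invariant.
1. V lies on line GB with GV:VB = 5:1 ⇒ V = (5/6, 1/6)
2. M lies on line GZ with GM:MZ = 5:1 ⇒ M = (0, 1/6)
3. U lies on line MG with MU:UG = -5:2 ⇒ U = (0, 14/9)
4. T is the midpoint of ZM ⇒ T = (0, 1/12)
5. Q lies on line BV with BQ:QV = 2:3 ⇒ Q = (14/15, 1/15)
6. J is the midpoint of UQ ⇒ J = (7/15, 73/90)
through J parallel to UT: direction (0, -53/36); meets VU at Y = (7/15, 7/9)
Y = V + t·(U−V) with t = 11/25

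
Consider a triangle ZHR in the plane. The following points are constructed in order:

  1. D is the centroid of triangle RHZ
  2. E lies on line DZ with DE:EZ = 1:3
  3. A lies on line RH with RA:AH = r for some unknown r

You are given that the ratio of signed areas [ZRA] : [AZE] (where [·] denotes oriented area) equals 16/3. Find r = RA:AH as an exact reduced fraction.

Choose coordinates Z = (0, 0), H = (1, 0), R = (0, 1).
1. D is the centroid of triangle RHZ ⇒ D = (1/3, 1/3)
2. E lies on line DZ with DE:EZ = 1:3 ⇒ E = (1/4, 1/4)
3. With RA:AH = r, write λ = r/(r+1) so A = R + λ·(H−R); A is affine-linear in λ
Every point depending on A is an affine combination of A and λ-independent points, so each such coordinate is linear in λ; the λ² term in each signed area is a multiple of (H−R)×(H−R) = 0, so 2·[ZRA] and 2·[AZE] are each linear in λ. Evaluating at λ=0 and λ=1:
  2·[ZRA] = −λ,   2·[AZE] = -1/2·λ + 1/4
So [ZRA]:[AZE] = (−λ) / (-1/2·λ + 1/4). Setting this equal to 16/3:
  −λ = 16/3·(-1/2·λ + 1/4)  ⇒  λ = 4/5
Then r = λ/(1−λ) = (4/5)/(1/5) = 4. Check: with r = 4, A = (4/5, 1/5) and [ZRA]:[AZE] = 16/3 as required.

r = 4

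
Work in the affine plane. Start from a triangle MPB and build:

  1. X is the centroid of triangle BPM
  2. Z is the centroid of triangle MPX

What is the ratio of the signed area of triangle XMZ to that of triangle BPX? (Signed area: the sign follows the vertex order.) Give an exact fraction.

Set M = (0, 0), P = (1, 0), B = (0, 1); any affine frame gives the same invariant.
1. X is the centroid of triangle BPM ⇒ X = (1/3, 1/3)
2. Z is the centroid of triangle MPX ⇒ Z = (4/9, 1/9)
2·[XMZ] = 1/9, 2·[BPX] = -1/3
[XMZ]:[BPX] = 1/9:-1/3 = -1/3

[XMZ]:[BPX] = -1/3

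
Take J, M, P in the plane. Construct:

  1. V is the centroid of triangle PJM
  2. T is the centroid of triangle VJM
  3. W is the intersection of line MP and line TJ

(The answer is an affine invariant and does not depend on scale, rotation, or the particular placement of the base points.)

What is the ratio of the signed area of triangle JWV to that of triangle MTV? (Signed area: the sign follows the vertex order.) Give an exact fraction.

[JWV]:[MTV] = -9/5

Work in coordinates with J = (0, 0), M = (1, 0), P = (0, 1).
1. V is the centroid of triangle PJM ⇒ V = (1/3, 1/3)
2. T is the centroid of triangle VJM ⇒ T = (4/9, 1/9)
3. W is the intersection of line MP and line TJ ⇒ W = (4/5, 1/5)
2·[JWV] = 1/5, 2·[MTV] = -1/9
[JWV]:[MTV] = 1/5:-1/9 = -9/5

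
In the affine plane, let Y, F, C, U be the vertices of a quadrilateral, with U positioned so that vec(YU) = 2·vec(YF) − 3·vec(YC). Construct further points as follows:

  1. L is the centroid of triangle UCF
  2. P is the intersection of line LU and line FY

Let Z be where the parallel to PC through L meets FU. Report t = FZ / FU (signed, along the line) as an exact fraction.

Assign Y = (0, 0), F = (1, 0), C = (0, 1), U = (2, -3) — the answer is frame-independent, so this choice is without loss of generality.
1. L is the centroid of triangle UCF ⇒ L = (1, -2/3)
2. P is the intersection of line LU and line FY ⇒ P = (5/7, 0)
through L parallel to PC: direction (-5/7, 1); meets FU at Z = (17/12, -5/4)
Z = F + t·(U−F) with t = 5/12

t = 5/12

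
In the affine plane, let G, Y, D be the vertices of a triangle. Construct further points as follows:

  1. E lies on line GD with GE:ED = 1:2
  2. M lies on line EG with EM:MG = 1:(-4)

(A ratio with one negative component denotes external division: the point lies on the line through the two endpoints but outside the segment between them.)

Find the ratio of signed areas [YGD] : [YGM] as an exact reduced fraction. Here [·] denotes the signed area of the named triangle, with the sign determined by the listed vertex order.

[YGD]:[YGM] = 9/4

Assign G = (0, 0), Y = (1, 0), D = (0, 1) — the answer is frame-independent, so this choice is without loss of generality.
1. E lies on line GD with GE:ED = 1:2 ⇒ E = (0, 1/3)
2. M lies on line EG with EM:MG = 1:(-4) ⇒ M = (0, 4/9)
2·[YGD] = -1, 2·[YGM] = -4/9
[YGD]:[YGM] = -1:-4/9 = 9/4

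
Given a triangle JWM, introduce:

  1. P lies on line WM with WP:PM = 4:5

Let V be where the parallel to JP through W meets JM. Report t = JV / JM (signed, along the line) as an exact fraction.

Assign J = (0, 0), W = (1, 0), M = (0, 1) — the answer is frame-independent, so this choice is without loss of generality.
1. P lies on line WM with WP:PM = 4:5 ⇒ P = (5/9, 4/9)
through W parallel to JP: direction (5/9, 4/9); meets JM at V = (0, -4/5)
V = J + t·(M−J) with t = -4/5

t = -4/5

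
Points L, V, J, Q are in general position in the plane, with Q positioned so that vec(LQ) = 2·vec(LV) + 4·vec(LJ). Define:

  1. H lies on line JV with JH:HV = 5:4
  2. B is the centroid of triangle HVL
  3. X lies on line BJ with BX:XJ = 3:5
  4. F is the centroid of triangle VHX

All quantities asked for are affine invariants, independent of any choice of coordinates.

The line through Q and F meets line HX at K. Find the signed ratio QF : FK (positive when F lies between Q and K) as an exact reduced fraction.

Assign L = (0, 0), V = (1, 0), J = (0, 1), Q = (2, 4) — the answer is frame-independent, so this choice is without loss of generality.
1. H lies on line JV with JH:HV = 5:4 ⇒ H = (5/9, 4/9)
2. B is the centroid of triangle HVL ⇒ B = (14/27, 4/27)
3. X lies on line BJ with BX:XJ = 3:5 ⇒ X = (35/108, 101/216)
4. F is the centroid of triangle VHX ⇒ F = (203/324, 197/648)
line QF meets HX at K = (1675/2484, 2149/4968)
F = Q + t·(K−Q) with t = 115/111, so QF:FK = 115/111:-4/111

QF:FK = -115/4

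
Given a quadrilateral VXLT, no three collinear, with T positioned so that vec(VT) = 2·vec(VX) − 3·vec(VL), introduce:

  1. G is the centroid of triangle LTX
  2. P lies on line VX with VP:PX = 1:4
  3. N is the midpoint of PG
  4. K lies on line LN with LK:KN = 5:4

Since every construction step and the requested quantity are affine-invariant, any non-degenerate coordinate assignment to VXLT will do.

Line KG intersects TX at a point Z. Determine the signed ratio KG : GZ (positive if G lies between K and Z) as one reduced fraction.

Set V = (0, 0), X = (1, 0), L = (0, 1), T = (2, -3); any affine frame gives the same invariant.
1. G is the centroid of triangle LTX ⇒ G = (1, -2/3)
2. P lies on line VX with VP:PX = 1:4 ⇒ P = (1/5, 0)
3. N is the midpoint of PG ⇒ N = (3/5, -1/3)
4. K lies on line LN with LK:KN = 5:4 ⇒ K = (1/3, 7/27)
line KG meets TX at Z = (41/29, -36/29)
G = K + t·(Z−K) with t = 29/47, so KG:GZ = 29/47:18/47

KG:GZ = 29/18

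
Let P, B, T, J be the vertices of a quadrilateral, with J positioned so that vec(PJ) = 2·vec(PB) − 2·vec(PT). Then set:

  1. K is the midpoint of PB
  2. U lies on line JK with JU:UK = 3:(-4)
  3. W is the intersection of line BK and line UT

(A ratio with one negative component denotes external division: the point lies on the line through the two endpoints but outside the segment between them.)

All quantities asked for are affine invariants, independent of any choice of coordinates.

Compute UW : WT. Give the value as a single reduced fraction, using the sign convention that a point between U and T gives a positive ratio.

Set P = (0, 0), B = (1, 0), T = (0, 1), J = (2, -2); any affine frame gives the same invariant.
1. K is the midpoint of PB ⇒ K = (1/2, 0)
2. U lies on line JK with JU:UK = 3:(-4) ⇒ U = (13/2, -8)
3. W is the intersection of line BK and line UT ⇒ W = (13/18, 0)
W = U + t·(T−U) with t = 8/9, so UW:WT = t:(1−t) = 8/9:1/9

UW:WT = 8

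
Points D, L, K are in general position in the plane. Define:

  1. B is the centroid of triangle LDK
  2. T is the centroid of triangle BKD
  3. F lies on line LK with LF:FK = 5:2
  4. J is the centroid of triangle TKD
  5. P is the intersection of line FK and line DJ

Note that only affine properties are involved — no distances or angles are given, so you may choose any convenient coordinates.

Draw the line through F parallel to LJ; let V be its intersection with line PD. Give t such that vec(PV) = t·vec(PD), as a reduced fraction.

Choose coordinates D = (0, 0), L = (1, 0), K = (0, 1).
1. B is the centroid of triangle LDK ⇒ B = (1/3, 1/3)
2. T is the centroid of triangle BKD ⇒ T = (1/9, 4/9)
3. F lies on line LK with LF:FK = 5:2 ⇒ F = (2/7, 5/7)
4. J is the centroid of triangle TKD ⇒ J = (1/27, 13/27)
5. P is the intersection of line FK and line DJ ⇒ P = (1/14, 13/14)
through F parallel to LJ: direction (-26/27, 13/27); meets PD at V = (4/63, 52/63)
V = P + t·(D−P) with t = 1/9

t = 1/9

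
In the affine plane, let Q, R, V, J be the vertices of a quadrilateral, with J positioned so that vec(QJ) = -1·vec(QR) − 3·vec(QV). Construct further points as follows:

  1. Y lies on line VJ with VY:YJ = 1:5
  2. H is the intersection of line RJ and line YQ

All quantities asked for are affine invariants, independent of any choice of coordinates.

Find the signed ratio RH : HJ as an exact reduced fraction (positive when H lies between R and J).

Set Q = (0, 0), R = (1, 0), V = (0, 1), J = (-1, -3); any affine frame gives the same invariant.
1. Y lies on line VJ with VY:YJ = 1:5 ⇒ Y = (-1/6, 1/3)
2. H is the intersection of line RJ and line YQ ⇒ H = (3/7, -6/7)
H = R + t·(J−R) with t = 2/7, so RH:HJ = t:(1−t) = 2/7:5/7

RH:HJ = 2/5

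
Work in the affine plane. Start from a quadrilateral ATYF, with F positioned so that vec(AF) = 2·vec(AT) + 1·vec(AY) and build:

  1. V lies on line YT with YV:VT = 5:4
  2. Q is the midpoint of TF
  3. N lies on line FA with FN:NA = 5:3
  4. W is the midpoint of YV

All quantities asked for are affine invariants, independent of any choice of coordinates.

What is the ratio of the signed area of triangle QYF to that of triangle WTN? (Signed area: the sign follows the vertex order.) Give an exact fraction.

[QYF]:[WTN] = -144/13

Set A = (0, 0), T = (1, 0), Y = (0, 1), F = (2, 1); any affine frame gives the same invariant.
1. V lies on line YT with YV:VT = 5:4 ⇒ V = (5/9, 4/9)
2. Q is the midpoint of TF ⇒ Q = (3/2, 1/2)
3. N lies on line FA with FN:NA = 5:3 ⇒ N = (3/4, 3/8)
4. W is the midpoint of YV ⇒ W = (5/18, 13/18)
2·[QYF] = -1, 2·[WTN] = 13/144
[QYF]:[WTN] = -1:13/144 = -144/13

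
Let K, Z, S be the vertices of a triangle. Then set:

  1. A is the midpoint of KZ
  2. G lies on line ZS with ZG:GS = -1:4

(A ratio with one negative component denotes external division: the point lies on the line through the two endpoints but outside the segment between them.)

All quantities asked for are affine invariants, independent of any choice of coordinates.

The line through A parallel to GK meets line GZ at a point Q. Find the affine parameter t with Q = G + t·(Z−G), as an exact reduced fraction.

Work in coordinates with K = (0, 0), Z = (1, 0), S = (0, 1).
1. A is the midpoint of KZ ⇒ A = (1/2, 0)
2. G lies on line ZS with ZG:GS = -1:4 ⇒ G = (4/3, -1/3)
through A parallel to GK: direction (-4/3, 1/3); meets GZ at Q = (7/6, -1/6)
Q = G + t·(Z−G) with t = 1/2

t = 1/2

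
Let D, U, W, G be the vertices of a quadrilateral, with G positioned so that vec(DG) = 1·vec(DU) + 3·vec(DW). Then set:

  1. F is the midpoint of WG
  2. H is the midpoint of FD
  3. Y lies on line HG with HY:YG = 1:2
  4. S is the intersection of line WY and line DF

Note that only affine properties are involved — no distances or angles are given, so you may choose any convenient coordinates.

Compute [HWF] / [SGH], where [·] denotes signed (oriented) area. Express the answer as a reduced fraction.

Choose coordinates D = (0, 0), U = (1, 0), W = (0, 1), G = (1, 3).
1. F is the midpoint of WG ⇒ F = (1/2, 2)
2. H is the midpoint of FD ⇒ H = (1/4, 1)
3. Y lies on line HG with HY:YG = 1:2 ⇒ Y = (1/2, 5/3)
4. S is the intersection of line WY and line DF ⇒ S = (3/8, 3/2)
2·[HWF] = -1/4, 2·[SGH] = -1/8
[HWF]:[SGH] = -1/4:-1/8 = 2

[HWF]:[SGH] = 2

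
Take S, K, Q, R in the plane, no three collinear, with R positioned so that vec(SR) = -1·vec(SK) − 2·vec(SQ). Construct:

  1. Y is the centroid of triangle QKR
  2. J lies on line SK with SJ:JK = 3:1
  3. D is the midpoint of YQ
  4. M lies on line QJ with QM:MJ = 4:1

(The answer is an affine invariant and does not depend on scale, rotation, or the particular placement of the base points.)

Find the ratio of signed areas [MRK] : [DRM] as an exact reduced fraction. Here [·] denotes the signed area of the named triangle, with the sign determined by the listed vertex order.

Assign S = (0, 0), K = (1, 0), Q = (0, 1), R = (-1, -2) — the answer is frame-independent, so this choice is without loss of generality.
1. Y is the centroid of triangle QKR ⇒ Y = (0, -1/3)
2. J lies on line SK with SJ:JK = 3:1 ⇒ J = (3/4, 0)
3. D is the midpoint of YQ ⇒ D = (0, 1/3)
4. M lies on line QJ with QM:MJ = 4:1 ⇒ M = (3/5, 1/5)
2·[MRK] = 6/5, 2·[DRM] = 23/15
[MRK]:[DRM] = 6/5:23/15 = 18/23

[MRK]:[DRM] = 18/23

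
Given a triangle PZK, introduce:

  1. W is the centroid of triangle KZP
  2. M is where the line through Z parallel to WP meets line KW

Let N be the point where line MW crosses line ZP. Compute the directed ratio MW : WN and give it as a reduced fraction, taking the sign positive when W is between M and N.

MW:WN = -2

Work in coordinates with P = (0, 0), Z = (1, 0), K = (0, 1).
1. W is the centroid of triangle KZP ⇒ W = (1/3, 1/3)
2. M is where the line through Z parallel to WP meets line KW ⇒ M = (2/3, -1/3)
line MW meets ZP at N = (1/2, 0)
W = M + t·(N−M) with t = 2, so MW:WN = 2:-1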